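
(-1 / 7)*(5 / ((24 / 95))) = -475 / 168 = -2.83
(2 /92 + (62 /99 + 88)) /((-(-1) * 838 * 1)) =403703 /3816252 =0.11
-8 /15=-0.53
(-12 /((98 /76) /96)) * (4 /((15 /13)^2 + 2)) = -29592576 /27587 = -1072.70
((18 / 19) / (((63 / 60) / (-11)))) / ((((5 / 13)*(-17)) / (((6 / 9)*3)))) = 6864 / 2261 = 3.04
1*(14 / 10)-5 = -18 / 5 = -3.60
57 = 57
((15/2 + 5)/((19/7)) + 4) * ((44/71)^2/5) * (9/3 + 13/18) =3534652/1436685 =2.46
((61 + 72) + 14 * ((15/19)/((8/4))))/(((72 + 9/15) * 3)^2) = 65800/22532499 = 0.00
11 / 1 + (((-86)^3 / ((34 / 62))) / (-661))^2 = 388790501937555 / 126270169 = 3079036.84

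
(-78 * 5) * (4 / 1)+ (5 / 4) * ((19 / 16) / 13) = -1559.89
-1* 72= -72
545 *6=3270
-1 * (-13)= 13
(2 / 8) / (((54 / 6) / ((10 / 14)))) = 5 / 252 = 0.02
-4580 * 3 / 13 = -13740 / 13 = -1056.92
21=21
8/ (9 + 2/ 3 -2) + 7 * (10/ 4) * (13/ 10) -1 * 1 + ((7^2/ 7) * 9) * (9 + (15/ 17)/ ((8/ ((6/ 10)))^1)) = 1857915/ 3128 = 593.96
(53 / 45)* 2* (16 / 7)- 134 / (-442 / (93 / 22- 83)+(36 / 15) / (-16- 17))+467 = 448.19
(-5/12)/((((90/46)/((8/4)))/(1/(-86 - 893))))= 0.00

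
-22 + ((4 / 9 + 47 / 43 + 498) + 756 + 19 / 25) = 11941828 / 9675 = 1234.30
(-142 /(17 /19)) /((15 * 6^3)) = -1349 /27540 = -0.05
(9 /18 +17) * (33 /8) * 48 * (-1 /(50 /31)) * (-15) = 64449 /2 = 32224.50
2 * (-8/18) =-8/9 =-0.89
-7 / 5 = -1.40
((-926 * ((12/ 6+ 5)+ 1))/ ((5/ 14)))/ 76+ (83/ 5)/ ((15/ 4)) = -382612/ 1425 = -268.50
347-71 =276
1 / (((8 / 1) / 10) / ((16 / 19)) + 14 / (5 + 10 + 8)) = 460 / 717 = 0.64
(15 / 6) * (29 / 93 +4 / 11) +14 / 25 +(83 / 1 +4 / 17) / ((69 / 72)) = 1782026429 / 19999650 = 89.10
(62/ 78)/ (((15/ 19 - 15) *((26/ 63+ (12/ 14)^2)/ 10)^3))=-15591433725/ 421051202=-37.03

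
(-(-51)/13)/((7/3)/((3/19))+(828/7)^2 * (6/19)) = 427329/482889667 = 0.00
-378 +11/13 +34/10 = -373.75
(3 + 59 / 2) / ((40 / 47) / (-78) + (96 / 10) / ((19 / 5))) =12.92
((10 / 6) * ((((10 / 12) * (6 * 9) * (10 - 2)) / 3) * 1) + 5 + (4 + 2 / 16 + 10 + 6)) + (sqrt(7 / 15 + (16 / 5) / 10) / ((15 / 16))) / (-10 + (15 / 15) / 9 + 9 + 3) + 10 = 16 * sqrt(177) / 475 + 1881 / 8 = 235.57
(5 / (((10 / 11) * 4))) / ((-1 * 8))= -11 / 64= -0.17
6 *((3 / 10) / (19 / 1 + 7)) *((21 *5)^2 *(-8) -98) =-397341 / 65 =-6112.94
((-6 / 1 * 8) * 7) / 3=-112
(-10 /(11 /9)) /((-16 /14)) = 315 /44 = 7.16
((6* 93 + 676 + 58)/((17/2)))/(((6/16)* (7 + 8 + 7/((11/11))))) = 608/33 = 18.42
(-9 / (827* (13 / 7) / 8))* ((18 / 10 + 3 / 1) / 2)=-6048 / 53755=-0.11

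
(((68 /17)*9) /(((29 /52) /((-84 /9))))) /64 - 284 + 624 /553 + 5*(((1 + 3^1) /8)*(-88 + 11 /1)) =-15549007 /32074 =-484.79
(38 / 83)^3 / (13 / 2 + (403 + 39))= 109744 / 512892939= 0.00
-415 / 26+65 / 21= -7025 / 546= -12.87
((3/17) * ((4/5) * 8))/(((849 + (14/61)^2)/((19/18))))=1131184/805627875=0.00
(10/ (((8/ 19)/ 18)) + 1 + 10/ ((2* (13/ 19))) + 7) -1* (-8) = 11721/ 26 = 450.81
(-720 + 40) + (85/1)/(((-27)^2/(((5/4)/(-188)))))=-372781865/548208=-680.00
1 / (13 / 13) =1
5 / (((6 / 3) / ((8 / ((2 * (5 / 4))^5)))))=128 / 625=0.20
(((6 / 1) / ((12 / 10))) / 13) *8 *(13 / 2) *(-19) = -380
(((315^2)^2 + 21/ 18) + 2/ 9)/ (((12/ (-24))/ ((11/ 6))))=-1949428924025/ 54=-36100535630.09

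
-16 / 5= -3.20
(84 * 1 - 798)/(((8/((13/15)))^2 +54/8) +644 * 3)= -160888/456065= -0.35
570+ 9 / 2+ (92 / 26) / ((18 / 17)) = 135215 / 234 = 577.84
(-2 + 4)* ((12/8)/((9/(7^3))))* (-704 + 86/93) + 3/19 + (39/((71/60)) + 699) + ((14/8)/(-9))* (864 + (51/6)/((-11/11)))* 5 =-242336433263/3010968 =-80484.56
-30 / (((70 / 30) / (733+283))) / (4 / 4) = -91440 / 7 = -13062.86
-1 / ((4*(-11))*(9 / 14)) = 7 / 198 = 0.04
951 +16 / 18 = 8567 / 9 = 951.89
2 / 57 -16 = -910 / 57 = -15.96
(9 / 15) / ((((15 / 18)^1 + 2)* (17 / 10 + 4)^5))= 40000 / 1136529441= 0.00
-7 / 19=-0.37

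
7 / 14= 1 / 2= 0.50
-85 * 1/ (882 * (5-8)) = 85/ 2646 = 0.03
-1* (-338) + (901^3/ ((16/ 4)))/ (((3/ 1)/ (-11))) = -8045755655/ 12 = -670479637.92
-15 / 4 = -3.75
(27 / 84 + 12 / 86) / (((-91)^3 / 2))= -555 / 453649742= -0.00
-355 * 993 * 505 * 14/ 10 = -249228105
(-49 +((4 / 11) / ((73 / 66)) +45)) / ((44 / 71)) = -4757 / 803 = -5.92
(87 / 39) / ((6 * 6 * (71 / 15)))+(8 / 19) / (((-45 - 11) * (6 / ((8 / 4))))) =15593 / 1473108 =0.01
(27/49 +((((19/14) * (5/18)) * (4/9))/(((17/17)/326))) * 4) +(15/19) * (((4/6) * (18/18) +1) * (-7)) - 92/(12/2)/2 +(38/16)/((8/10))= 494999789/2413152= 205.13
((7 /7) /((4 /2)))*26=13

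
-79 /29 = -2.72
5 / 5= 1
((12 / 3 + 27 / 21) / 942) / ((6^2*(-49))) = -37 / 11631816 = -0.00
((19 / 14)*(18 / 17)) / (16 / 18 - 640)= -1539 / 684488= -0.00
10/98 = 0.10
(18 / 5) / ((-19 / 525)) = -1890 / 19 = -99.47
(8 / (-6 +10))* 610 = 1220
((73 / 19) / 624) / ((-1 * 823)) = -73 / 9757488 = -0.00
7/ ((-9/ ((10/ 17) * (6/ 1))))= -2.75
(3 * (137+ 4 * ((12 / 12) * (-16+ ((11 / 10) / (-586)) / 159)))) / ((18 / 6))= 17004244 / 232935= 73.00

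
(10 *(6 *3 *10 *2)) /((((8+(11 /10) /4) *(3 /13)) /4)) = 2496000 /331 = 7540.79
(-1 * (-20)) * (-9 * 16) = -2880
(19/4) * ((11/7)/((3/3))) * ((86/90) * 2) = 14.27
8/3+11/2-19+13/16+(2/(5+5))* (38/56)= -16607/1680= -9.89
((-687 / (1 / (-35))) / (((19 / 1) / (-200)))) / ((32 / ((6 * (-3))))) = 5410125 / 38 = 142371.71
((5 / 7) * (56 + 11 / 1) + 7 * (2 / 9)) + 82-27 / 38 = 312901 / 2394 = 130.70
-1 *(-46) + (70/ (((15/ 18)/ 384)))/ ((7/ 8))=36910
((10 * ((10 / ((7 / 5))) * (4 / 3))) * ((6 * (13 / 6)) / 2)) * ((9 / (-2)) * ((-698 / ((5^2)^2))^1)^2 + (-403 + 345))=-2584261472 / 65625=-39379.22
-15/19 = -0.79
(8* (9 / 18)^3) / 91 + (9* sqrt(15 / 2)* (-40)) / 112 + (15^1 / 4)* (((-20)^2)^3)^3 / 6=14909440000000000000000001 / 91-45* sqrt(30) / 28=163839999999999999999991.20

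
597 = 597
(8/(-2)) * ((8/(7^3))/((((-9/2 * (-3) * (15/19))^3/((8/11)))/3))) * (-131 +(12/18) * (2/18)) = 1418770432/64450507275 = 0.02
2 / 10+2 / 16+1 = 53 / 40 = 1.32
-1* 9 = -9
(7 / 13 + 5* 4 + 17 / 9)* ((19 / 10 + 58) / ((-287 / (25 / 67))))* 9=-95840 / 6097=-15.72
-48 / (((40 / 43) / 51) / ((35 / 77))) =-13158 / 11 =-1196.18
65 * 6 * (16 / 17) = 6240 / 17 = 367.06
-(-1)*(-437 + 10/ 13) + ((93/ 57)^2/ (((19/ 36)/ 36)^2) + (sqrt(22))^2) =20281664103/ 1694173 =11971.42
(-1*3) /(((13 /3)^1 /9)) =-81 /13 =-6.23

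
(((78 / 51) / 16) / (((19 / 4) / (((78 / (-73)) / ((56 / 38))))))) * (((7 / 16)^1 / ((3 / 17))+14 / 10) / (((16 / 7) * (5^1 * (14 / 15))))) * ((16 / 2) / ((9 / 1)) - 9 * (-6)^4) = 294920717 / 4765440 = 61.89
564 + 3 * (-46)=426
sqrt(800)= 28.28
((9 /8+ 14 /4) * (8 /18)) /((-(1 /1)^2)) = -37 /18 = -2.06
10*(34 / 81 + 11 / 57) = 9430 / 1539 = 6.13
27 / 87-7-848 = -24786 / 29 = -854.69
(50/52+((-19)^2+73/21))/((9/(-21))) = -199529/234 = -852.69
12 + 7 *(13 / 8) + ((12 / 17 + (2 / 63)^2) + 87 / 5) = 111956303 / 2698920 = 41.48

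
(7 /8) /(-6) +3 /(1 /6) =857 /48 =17.85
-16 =-16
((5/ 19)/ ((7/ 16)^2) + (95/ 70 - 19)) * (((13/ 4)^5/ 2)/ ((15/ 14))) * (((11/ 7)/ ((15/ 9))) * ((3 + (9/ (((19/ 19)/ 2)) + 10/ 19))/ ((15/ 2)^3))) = -16866505449079/ 127360800000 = -132.43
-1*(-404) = 404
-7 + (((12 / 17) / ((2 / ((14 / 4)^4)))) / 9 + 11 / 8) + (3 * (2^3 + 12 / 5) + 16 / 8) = 34129 / 1020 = 33.46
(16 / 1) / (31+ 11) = 8 / 21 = 0.38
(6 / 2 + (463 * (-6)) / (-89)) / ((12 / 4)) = 1015 / 89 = 11.40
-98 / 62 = -49 / 31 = -1.58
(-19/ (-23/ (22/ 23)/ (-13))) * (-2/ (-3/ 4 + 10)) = 43472/ 19573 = 2.22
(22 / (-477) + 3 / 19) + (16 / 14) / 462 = 558091 / 4884957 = 0.11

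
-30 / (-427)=0.07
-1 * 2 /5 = -2 /5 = -0.40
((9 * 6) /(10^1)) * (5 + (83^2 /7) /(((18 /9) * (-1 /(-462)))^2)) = 1417901004 /5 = 283580200.80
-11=-11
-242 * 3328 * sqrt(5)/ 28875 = -73216 * sqrt(5)/ 2625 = -62.37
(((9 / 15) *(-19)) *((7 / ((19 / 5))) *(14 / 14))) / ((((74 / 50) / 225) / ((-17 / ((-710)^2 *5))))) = 16065 / 746068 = 0.02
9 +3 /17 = 156 /17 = 9.18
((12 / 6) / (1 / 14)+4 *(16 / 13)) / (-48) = -107 / 156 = -0.69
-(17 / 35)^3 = -4913 / 42875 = -0.11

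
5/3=1.67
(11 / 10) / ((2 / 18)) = 99 / 10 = 9.90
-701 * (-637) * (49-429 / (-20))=629170633 / 20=31458531.65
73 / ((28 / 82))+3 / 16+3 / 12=214.22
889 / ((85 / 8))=83.67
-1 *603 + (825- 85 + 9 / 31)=4256 / 31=137.29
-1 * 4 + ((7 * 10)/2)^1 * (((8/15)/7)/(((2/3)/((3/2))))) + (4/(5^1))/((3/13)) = 82/15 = 5.47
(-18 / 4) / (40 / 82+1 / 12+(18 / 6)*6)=-2214 / 9137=-0.24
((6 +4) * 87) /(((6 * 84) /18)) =435 /14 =31.07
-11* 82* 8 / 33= -656 / 3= -218.67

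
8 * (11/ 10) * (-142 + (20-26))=-6512/ 5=-1302.40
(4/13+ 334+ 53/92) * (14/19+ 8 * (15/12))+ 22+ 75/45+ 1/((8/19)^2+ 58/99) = 129457922101/35756214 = 3620.57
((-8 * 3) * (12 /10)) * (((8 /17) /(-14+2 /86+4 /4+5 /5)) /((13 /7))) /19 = 346752 /10812425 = 0.03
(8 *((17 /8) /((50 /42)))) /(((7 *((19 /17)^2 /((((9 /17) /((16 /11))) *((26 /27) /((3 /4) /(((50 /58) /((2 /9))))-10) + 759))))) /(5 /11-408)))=-39050680329861 /212412400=-183843.69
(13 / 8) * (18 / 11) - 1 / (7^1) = 775 / 308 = 2.52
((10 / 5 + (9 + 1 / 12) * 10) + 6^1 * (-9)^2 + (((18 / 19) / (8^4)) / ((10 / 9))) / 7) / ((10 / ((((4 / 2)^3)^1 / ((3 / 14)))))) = 4729948403 / 2188800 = 2160.98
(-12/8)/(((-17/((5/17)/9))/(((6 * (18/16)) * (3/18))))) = 15/4624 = 0.00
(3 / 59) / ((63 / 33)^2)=121 / 8673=0.01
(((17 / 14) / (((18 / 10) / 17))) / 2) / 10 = 289 / 504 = 0.57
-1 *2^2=-4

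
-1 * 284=-284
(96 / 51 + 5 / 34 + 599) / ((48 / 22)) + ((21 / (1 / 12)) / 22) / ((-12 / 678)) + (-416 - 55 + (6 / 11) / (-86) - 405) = -481578583 / 385968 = -1247.72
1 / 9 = 0.11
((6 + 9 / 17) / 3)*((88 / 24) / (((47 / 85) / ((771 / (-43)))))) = -522995 / 2021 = -258.78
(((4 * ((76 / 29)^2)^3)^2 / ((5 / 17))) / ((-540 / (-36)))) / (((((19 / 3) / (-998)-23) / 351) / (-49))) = 173366726597390714267161375801344 / 609277902049397825328025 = 284544583.05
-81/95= -0.85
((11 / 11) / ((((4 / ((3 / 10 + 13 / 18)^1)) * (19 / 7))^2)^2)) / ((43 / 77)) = 51736164557 / 367665514830000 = 0.00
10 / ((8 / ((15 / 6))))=25 / 8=3.12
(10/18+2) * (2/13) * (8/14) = 184/819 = 0.22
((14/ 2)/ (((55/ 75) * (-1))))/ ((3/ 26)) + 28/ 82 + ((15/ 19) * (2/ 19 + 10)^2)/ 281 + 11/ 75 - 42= -8080892436431/ 65193594675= -123.95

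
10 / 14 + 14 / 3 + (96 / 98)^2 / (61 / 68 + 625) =5.38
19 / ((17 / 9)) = 10.06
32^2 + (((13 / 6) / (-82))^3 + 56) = 128623124843 / 119095488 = 1080.00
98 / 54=49 / 27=1.81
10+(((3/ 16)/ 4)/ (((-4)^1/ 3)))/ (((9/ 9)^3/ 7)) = 2497/ 256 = 9.75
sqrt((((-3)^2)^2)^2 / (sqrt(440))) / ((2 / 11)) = 81 * 2^(1 / 4) * 55^(3 / 4) / 20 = 97.27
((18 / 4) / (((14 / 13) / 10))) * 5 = 208.93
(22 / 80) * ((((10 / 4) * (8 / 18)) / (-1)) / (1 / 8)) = -22 / 9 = -2.44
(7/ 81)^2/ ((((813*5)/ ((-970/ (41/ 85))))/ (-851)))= 687616510/ 218697813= 3.14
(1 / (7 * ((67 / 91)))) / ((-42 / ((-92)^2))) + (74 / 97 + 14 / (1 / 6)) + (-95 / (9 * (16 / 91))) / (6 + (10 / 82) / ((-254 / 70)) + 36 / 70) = 281615043175891 / 7737186672432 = 36.40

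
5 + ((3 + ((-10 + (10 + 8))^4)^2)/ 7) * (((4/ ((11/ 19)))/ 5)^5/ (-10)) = -21269444181839047/ 17614953125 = -1207465.27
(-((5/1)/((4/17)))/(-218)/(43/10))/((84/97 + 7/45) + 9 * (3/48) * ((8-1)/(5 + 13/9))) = 430389000/30994695109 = 0.01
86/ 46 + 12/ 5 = 491/ 115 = 4.27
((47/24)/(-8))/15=-47/2880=-0.02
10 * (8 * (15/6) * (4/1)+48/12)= 840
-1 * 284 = -284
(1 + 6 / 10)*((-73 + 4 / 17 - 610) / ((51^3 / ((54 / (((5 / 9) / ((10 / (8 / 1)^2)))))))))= -104463 / 835210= -0.13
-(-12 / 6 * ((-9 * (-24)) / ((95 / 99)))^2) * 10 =1829101824 / 1805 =1013352.81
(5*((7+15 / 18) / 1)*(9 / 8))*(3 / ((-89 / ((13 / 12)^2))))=-39715 / 22784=-1.74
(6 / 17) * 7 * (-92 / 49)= -552 / 119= -4.64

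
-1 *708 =-708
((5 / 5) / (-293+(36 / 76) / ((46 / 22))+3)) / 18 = -437 / 2279358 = -0.00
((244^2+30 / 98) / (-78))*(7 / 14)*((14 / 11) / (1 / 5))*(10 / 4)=-72931975 / 12012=-6071.59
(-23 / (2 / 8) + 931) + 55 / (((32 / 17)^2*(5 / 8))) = 110571 / 128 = 863.84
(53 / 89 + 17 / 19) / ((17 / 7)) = 0.61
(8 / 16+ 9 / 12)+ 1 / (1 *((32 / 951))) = 991 / 32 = 30.97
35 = 35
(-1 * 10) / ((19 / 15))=-150 / 19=-7.89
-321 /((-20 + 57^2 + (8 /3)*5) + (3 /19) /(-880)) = -16101360 /162635431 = -0.10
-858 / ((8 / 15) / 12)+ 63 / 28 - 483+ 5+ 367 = -77655 / 4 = -19413.75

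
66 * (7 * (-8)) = -3696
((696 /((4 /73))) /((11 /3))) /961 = 38106 /10571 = 3.60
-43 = -43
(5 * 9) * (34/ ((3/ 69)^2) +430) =828720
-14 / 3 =-4.67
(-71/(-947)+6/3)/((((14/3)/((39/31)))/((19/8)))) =4368195/3287984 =1.33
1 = 1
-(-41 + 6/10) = 202/5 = 40.40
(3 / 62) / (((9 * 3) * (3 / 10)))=5 / 837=0.01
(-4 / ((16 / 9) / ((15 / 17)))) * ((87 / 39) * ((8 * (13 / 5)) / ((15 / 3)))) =-1566 / 85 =-18.42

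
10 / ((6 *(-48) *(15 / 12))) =-1 / 36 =-0.03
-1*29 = -29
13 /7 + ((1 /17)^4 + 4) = 3424368 /584647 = 5.86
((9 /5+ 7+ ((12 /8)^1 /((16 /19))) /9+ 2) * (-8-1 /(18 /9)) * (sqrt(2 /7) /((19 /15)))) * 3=-269229 * sqrt(14) /8512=-118.35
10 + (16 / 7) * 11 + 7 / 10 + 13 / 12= 15509 / 420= 36.93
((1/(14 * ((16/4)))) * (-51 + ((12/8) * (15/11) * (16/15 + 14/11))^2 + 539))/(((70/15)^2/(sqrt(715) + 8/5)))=67320441/100437260 + 67320441 * sqrt(715)/160699616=11.87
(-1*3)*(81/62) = -243/62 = -3.92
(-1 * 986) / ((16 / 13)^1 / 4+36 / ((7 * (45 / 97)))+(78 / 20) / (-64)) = -57424640 / 660003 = -87.01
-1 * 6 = -6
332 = 332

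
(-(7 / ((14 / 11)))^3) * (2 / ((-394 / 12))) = 3993 / 394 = 10.13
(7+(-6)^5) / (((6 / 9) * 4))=-23307 / 8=-2913.38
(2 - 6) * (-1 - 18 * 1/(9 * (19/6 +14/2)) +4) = -684/61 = -11.21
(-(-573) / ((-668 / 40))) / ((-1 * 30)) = 191 / 167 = 1.14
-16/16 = -1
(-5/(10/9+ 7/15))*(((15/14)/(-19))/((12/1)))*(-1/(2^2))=-1125/302176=-0.00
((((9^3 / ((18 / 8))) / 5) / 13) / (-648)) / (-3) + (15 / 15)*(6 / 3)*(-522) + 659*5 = 877891 / 390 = 2251.00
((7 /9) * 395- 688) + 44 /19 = -64717 /171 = -378.46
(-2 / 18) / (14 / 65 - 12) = 65 / 6894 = 0.01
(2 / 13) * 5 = 10 / 13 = 0.77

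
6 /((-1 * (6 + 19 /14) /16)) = -1344 /103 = -13.05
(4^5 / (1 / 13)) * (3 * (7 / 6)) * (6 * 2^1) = 559104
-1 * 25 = -25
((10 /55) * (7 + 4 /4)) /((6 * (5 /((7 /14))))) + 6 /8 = 511 /660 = 0.77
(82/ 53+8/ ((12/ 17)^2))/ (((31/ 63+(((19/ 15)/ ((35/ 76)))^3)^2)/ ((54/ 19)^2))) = 56963822297945800781250/ 173651896723337531262773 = 0.33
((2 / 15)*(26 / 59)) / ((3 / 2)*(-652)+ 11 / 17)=-884 / 14704275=-0.00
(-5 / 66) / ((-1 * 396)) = 0.00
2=2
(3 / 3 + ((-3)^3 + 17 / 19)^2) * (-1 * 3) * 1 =-739131 / 361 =-2047.45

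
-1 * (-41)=41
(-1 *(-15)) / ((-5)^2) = 3 / 5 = 0.60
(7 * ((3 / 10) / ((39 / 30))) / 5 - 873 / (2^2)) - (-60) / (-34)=-971037 / 4420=-219.69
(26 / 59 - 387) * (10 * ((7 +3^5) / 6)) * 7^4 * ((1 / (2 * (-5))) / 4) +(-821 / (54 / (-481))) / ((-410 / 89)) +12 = 3156719103586 / 326565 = 9666434.26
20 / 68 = 5 / 17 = 0.29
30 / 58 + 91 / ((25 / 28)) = 74267 / 725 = 102.44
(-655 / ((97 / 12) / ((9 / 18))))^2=15444900 / 9409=1641.50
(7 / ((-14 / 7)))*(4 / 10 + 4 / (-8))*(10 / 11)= 7 / 22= 0.32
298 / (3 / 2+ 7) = 596 / 17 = 35.06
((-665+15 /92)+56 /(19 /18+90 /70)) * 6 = -52183569 /13570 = -3845.51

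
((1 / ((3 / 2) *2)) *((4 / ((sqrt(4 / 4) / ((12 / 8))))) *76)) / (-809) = -152 / 809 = -0.19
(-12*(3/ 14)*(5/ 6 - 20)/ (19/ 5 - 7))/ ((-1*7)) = 1725/ 784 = 2.20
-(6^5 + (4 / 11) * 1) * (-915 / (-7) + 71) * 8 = -138037120 / 11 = -12548829.09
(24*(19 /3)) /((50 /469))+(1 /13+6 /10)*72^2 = 1603852 /325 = 4934.93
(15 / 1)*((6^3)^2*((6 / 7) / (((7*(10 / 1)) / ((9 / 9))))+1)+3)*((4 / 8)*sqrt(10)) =34714269*sqrt(10) / 98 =1120164.87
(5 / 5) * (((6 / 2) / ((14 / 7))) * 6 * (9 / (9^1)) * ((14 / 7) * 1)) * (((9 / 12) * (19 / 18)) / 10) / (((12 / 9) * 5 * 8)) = 171 / 6400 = 0.03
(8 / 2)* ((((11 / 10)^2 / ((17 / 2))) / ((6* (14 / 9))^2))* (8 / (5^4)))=1089 / 13015625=0.00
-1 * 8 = -8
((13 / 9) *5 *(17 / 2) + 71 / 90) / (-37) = -2798 / 1665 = -1.68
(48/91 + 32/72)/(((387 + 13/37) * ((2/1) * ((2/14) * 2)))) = 7363/1676844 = 0.00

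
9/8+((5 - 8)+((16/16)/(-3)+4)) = 43/24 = 1.79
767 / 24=31.96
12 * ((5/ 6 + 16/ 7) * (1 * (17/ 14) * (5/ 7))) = 11135/ 343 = 32.46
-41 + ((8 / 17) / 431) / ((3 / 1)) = -901213 / 21981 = -41.00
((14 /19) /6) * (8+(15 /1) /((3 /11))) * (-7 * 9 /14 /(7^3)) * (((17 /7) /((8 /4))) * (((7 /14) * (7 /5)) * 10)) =-459 /532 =-0.86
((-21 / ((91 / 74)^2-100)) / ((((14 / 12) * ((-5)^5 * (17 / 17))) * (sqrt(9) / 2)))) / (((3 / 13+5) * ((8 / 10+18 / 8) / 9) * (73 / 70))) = -35878752 / 1701124484125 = -0.00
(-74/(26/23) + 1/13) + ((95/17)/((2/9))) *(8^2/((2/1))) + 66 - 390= 91786/221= 415.32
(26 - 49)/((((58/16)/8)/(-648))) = 953856/29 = 32891.59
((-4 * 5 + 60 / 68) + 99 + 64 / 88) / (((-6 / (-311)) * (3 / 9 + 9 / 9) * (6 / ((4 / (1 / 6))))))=2344007 / 187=12534.80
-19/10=-1.90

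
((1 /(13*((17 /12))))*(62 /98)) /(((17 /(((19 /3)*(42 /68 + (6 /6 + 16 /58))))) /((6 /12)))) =1099663 /90757849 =0.01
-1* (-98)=98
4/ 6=2/ 3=0.67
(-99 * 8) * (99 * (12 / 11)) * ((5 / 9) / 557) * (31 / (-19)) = 1473120 / 10583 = 139.20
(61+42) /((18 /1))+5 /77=5.79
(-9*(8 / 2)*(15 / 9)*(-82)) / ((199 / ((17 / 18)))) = 13940 / 597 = 23.35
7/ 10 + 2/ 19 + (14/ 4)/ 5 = 143/ 95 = 1.51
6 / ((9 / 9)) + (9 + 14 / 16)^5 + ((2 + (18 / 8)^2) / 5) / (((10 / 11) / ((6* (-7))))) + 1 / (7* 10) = 538145145537 / 5734400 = 93845.07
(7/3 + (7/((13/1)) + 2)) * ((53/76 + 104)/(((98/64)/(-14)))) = -4663.44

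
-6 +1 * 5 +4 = 3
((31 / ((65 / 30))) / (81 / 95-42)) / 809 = -5890 / 13703651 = -0.00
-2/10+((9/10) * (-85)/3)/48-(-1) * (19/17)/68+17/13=0.59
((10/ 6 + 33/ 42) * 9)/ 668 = 309/ 9352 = 0.03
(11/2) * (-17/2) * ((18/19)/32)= -1683/1216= -1.38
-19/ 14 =-1.36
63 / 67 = 0.94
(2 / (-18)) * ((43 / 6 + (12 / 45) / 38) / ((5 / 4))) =-2726 / 4275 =-0.64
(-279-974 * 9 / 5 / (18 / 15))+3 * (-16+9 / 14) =-25005 / 14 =-1786.07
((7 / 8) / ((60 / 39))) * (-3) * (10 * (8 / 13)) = -21 / 2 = -10.50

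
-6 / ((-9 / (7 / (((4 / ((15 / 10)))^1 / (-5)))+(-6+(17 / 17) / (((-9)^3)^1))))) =-12.75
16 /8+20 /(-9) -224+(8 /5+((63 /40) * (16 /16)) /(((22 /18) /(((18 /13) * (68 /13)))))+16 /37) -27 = -742412876 /3095235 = -239.86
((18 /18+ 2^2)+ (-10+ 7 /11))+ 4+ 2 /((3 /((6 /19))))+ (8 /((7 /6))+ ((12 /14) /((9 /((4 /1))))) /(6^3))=794657 /118503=6.71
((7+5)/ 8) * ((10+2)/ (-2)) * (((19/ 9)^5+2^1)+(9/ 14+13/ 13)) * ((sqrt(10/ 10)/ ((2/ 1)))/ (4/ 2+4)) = -37676885/ 1102248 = -34.18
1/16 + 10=161/16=10.06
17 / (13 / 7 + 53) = 119 / 384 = 0.31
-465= -465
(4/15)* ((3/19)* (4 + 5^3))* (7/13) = 3612/1235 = 2.92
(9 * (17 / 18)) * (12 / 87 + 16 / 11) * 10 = 43180 / 319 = 135.36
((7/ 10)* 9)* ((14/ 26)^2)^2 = 151263/ 285610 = 0.53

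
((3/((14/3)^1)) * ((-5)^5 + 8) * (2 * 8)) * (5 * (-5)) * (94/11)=527396400/77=6849303.90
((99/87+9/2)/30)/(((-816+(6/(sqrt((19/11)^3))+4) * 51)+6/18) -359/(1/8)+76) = -22929095139/415112128028860 -31369437 * sqrt(209)/207556064014430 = -0.00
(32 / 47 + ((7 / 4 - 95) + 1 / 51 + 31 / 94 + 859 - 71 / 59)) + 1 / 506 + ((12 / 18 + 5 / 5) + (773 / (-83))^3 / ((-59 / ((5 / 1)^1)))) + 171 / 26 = 896055129876532261 / 1063844585645556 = 842.28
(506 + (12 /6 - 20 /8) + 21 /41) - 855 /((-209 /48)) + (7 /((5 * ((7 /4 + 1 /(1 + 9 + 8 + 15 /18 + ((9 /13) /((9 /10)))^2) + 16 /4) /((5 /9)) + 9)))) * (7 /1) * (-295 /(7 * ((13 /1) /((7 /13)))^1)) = 819038433916301 /1167559684434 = 701.50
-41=-41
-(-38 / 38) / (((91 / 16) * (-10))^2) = 64 / 207025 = 0.00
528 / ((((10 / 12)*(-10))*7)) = -1584 / 175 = -9.05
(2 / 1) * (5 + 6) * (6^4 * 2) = 57024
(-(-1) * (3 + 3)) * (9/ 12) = 9/ 2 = 4.50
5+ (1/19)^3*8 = 34303/6859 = 5.00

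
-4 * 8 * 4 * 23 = -2944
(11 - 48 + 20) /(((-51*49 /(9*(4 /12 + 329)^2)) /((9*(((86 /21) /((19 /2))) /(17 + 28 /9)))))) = 79530048 /62083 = 1281.03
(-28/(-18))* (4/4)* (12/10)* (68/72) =1.76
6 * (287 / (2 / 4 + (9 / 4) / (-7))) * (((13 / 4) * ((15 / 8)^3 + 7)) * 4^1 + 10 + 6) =594617793 / 320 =1858180.60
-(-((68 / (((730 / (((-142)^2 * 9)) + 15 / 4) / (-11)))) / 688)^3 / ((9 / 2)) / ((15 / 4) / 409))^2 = -5476510720607101228309511749889460158987217984 / 15799640596107621854617612416973210868250390625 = -0.35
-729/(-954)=81/106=0.76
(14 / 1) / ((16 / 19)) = 133 / 8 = 16.62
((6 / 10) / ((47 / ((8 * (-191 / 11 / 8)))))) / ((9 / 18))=-1146 / 2585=-0.44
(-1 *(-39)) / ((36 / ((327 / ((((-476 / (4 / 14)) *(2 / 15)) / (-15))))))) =318825 / 13328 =23.92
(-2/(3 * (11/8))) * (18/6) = -16/11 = -1.45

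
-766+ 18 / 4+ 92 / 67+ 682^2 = 62224759 / 134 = 464363.87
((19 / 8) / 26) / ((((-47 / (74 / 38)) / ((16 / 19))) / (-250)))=9250 / 11609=0.80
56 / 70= 4 / 5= 0.80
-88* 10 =-880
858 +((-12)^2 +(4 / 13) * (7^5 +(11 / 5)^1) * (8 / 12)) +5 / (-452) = 392225641 / 88140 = 4450.03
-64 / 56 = -8 / 7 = -1.14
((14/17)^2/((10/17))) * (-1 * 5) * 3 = -294/17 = -17.29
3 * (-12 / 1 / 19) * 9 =-324 / 19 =-17.05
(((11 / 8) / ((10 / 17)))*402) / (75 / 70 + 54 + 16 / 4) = 15.91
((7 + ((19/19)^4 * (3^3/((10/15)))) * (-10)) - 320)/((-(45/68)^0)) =718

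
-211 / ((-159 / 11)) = 14.60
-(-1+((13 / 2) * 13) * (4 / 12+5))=-1349 / 3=-449.67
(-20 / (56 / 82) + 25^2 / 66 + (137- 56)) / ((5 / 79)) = 2233093 / 2310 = 966.71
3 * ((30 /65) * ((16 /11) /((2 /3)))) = 432 /143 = 3.02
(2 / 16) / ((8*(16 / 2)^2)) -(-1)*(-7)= -28671 / 4096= -7.00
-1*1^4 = -1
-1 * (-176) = 176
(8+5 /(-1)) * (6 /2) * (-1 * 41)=-369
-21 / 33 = -7 / 11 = -0.64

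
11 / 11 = 1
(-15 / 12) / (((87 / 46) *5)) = -23 / 174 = -0.13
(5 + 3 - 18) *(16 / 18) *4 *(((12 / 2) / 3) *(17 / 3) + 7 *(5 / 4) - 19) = -1040 / 27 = -38.52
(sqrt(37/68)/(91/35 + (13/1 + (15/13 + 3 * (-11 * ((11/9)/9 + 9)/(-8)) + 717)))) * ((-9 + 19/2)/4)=1755 * sqrt(629)/368254136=0.00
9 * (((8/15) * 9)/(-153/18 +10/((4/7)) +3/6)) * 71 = 30672/95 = 322.86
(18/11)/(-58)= -9/319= -0.03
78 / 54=13 / 9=1.44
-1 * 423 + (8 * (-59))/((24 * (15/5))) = -3866/9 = -429.56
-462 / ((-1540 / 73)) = 219 / 10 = 21.90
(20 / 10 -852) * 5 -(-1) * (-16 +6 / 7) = -29856 / 7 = -4265.14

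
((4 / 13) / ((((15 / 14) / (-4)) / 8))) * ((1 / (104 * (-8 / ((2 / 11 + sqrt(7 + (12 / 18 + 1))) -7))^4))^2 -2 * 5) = 429687507349135 * sqrt(78) / 1818167077580046336 + 220547042617063880477753 / 2399980542405661163520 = 91.90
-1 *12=-12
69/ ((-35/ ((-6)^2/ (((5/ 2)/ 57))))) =-283176/ 175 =-1618.15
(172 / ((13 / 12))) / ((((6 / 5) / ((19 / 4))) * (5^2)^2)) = 1634 / 1625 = 1.01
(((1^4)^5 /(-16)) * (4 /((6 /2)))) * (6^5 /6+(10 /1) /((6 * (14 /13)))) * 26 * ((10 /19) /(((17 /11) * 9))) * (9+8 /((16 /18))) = -38965355 /20349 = -1914.85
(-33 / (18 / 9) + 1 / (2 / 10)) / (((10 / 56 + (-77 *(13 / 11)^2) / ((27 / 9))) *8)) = 231 / 5732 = 0.04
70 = 70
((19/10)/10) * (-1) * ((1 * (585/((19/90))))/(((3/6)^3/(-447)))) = 1882764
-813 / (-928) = 813 / 928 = 0.88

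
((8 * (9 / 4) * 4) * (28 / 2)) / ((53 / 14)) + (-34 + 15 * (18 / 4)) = 31775 / 106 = 299.76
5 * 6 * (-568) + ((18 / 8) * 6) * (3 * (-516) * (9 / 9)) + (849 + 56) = -37033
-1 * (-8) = 8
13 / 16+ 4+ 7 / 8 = 91 / 16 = 5.69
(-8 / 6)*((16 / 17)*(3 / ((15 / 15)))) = -64 / 17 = -3.76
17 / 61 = 0.28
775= 775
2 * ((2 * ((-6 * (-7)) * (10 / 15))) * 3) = 336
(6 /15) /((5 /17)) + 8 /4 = 84 /25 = 3.36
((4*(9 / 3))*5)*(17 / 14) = 510 / 7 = 72.86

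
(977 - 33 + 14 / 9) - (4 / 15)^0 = 8501 / 9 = 944.56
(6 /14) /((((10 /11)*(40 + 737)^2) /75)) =55 /939134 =0.00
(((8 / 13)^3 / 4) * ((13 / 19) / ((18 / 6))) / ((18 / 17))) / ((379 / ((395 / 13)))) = 429760 / 427156119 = 0.00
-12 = -12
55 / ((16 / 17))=935 / 16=58.44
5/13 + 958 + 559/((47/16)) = 701845/611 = 1148.68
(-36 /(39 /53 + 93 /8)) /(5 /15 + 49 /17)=-64872 /71627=-0.91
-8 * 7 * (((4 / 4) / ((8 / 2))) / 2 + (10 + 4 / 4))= -623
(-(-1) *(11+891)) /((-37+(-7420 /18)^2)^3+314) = 479359782 /2605911944341528312201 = 0.00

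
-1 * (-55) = 55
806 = 806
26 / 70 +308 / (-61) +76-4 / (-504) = 2741219 / 38430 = 71.33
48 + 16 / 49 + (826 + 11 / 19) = 814537 / 931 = 874.91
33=33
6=6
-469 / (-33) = 469 / 33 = 14.21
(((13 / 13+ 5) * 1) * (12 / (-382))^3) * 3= -3888 / 6967871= -0.00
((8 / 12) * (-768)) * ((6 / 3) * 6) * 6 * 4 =-147456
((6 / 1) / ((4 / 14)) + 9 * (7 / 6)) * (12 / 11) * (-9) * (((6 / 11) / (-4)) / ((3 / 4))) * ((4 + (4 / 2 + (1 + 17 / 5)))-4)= 217728 / 605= 359.88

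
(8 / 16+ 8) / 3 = 17 / 6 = 2.83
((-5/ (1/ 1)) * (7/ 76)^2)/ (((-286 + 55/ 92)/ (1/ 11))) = 805/ 59580884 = 0.00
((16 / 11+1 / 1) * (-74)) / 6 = -333 / 11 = -30.27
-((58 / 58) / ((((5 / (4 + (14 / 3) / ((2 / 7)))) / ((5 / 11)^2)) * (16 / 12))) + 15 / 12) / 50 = -0.04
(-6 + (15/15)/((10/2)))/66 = -0.09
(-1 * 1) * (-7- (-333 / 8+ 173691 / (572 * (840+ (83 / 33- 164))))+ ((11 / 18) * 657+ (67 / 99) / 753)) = -75631549557715 / 173594915208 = -435.68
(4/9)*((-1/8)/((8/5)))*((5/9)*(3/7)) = -25/3024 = -0.01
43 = 43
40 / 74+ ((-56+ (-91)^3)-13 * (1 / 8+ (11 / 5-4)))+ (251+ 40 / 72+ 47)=-10034037637 / 13320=-753306.13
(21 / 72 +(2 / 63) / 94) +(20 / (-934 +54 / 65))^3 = 3014772003664331 / 10324754518325184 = 0.29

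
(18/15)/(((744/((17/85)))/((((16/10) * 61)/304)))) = 61/589000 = 0.00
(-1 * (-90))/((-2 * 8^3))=-45/512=-0.09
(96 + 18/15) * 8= 3888/5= 777.60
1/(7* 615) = 1/4305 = 0.00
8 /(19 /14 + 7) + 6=814 /117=6.96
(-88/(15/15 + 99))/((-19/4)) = 88/475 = 0.19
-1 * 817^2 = -667489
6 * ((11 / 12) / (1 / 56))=308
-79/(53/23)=-1817/53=-34.28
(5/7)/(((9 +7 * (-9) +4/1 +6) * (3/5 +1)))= -0.01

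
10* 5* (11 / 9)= 550 / 9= 61.11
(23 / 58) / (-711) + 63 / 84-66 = -5381605 / 82476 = -65.25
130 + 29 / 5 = 679 / 5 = 135.80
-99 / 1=-99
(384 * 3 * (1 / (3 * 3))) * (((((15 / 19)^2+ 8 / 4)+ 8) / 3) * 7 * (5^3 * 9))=1288560000 / 361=3569418.28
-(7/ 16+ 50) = -50.44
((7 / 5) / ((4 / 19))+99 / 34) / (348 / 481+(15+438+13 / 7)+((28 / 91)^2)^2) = 24048619049 / 1145845044560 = 0.02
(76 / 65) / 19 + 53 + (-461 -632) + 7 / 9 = -607909 / 585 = -1039.16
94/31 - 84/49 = 286/217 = 1.32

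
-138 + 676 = 538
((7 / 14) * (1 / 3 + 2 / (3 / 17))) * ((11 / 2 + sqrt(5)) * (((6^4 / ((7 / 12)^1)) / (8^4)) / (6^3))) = 15 * sqrt(5) / 1024 + 165 / 2048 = 0.11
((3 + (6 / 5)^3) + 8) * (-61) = -97051 / 125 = -776.41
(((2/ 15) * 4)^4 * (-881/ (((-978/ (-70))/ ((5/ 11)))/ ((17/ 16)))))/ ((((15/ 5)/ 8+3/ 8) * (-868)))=3834112/ 1013000175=0.00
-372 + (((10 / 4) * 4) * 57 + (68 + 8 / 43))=11446 / 43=266.19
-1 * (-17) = 17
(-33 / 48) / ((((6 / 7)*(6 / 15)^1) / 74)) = -14245 / 96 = -148.39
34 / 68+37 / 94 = 42 / 47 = 0.89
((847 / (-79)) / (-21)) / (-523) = -121 / 123951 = -0.00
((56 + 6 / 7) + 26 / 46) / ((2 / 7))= 9245 / 46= 200.98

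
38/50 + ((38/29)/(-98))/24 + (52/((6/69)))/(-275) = -13271681/9378600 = -1.42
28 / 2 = 14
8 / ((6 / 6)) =8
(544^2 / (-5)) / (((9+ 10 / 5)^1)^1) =-295936 / 55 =-5380.65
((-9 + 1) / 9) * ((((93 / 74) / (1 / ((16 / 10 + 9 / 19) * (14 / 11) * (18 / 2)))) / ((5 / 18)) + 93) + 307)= -784848112 / 1739925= -451.08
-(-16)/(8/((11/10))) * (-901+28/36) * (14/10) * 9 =-623854/25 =-24954.16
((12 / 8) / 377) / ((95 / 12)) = 0.00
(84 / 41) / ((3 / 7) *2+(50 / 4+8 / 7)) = 168 / 1189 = 0.14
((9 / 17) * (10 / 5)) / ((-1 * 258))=-3 / 731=-0.00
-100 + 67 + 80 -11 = 36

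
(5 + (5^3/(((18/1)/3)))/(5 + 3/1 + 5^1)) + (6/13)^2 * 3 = 7343/1014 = 7.24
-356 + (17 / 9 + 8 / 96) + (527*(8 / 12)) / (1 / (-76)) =-973993 / 36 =-27055.36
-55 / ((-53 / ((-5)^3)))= -6875 / 53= -129.72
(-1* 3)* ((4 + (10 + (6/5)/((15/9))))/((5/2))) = -17.66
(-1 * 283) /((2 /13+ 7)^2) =-47827 /8649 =-5.53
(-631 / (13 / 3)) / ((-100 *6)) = 0.24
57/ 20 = 2.85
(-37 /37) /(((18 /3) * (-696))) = 0.00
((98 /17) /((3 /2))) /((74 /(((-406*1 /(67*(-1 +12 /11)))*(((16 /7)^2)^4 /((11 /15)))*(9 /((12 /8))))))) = -14946486190080 /708297401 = -21101.99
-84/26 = -42/13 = -3.23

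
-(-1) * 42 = 42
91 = 91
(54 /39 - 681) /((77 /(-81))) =715635 /1001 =714.92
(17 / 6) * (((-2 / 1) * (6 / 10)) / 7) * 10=-34 / 7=-4.86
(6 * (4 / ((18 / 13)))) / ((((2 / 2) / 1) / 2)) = 104 / 3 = 34.67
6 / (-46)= -3 / 23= -0.13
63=63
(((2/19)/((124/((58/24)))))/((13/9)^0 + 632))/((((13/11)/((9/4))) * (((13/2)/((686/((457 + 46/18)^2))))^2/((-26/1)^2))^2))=17278838824247219709/98261341338281276656606660132864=0.00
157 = 157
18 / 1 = 18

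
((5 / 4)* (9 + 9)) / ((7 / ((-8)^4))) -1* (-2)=92174 / 7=13167.71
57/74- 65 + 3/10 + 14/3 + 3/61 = -2004686/33855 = -59.21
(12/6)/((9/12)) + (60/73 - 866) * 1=-188890/219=-862.51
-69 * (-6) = 414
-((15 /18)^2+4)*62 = -5239 /18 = -291.06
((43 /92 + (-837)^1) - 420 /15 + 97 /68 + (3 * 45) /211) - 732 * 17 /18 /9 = -4184548211 /4455054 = -939.28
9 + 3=12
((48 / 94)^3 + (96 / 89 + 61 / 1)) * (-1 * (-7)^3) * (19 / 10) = 40543.43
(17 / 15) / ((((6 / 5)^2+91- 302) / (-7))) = 595 / 15717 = 0.04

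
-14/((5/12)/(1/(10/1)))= -84/25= -3.36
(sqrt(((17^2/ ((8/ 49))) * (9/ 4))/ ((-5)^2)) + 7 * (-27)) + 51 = -138 + 357 * sqrt(2)/ 40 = -125.38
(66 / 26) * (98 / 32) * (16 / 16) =1617 / 208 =7.77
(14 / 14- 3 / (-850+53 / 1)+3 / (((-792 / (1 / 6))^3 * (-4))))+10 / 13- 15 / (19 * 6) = 46231922460500219 / 28165878867050496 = 1.64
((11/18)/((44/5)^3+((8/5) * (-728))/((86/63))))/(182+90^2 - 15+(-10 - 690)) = -59125/125784606528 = -0.00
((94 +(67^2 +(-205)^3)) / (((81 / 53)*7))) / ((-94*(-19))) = -228179363 / 506331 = -450.65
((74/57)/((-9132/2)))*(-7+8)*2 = -74/130131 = -0.00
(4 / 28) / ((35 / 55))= 11 / 49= 0.22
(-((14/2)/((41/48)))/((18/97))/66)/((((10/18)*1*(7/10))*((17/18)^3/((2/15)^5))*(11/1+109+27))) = -198656/339288709375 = -0.00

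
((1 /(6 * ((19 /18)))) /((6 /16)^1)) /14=4 /133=0.03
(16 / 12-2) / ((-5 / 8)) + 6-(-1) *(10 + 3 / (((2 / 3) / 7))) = 1457 / 30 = 48.57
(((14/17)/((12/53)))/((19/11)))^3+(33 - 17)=184428474193/7278825672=25.34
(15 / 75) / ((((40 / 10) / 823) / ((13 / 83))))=10699 / 1660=6.45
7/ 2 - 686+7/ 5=-6811/ 10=-681.10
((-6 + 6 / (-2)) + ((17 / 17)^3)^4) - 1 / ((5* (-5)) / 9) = -191 / 25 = -7.64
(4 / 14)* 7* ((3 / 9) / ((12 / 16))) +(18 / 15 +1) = 139 / 45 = 3.09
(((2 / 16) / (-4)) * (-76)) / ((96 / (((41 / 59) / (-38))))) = -0.00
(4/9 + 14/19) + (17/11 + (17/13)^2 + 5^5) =994813535/317889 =3129.44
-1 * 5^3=-125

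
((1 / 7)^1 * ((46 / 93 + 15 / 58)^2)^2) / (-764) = -272513040504961 / 4527257189226182208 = -0.00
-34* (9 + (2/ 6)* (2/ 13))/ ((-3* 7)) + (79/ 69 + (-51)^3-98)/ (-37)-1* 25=2493360823/ 696969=3577.43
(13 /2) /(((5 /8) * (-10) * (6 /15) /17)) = -221 /5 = -44.20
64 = 64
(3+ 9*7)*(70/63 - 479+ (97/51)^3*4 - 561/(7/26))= -51766873730/309519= -167249.42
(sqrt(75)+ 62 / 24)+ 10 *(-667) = -80009 / 12+ 5 *sqrt(3) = -6658.76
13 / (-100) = -13 / 100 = -0.13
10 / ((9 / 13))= 130 / 9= 14.44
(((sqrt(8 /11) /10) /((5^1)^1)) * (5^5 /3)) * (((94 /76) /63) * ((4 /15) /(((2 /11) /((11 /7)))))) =12925 * sqrt(22) /75411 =0.80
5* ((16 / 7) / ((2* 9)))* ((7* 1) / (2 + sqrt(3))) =80 / 9-40* sqrt(3) / 9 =1.19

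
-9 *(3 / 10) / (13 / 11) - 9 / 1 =-1467 / 130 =-11.28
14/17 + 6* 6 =626/17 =36.82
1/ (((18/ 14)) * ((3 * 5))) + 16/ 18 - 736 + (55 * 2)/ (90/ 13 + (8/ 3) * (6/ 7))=-40902952/ 56565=-723.11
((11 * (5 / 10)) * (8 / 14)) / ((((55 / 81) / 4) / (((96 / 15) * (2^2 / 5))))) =82944 / 875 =94.79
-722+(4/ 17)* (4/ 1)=-12258/ 17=-721.06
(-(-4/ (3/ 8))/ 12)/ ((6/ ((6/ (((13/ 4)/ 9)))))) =32/ 13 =2.46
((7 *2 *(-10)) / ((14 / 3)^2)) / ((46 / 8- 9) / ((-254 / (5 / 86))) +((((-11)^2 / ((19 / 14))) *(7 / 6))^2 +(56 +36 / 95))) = -63874040400 / 108063810325667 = -0.00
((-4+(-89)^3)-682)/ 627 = -705655/ 627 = -1125.45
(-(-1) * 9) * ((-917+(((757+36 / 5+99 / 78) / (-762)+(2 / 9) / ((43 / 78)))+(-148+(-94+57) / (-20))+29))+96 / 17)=-9261.94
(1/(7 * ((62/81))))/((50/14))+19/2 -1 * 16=-6.45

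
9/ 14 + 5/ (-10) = 0.14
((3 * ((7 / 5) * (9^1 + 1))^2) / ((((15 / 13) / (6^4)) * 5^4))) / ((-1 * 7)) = -471744 / 3125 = -150.96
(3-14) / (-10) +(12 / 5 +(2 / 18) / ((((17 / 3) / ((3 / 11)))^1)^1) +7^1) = 3929 / 374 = 10.51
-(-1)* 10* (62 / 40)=15.50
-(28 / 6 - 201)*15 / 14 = 2945 / 14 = 210.36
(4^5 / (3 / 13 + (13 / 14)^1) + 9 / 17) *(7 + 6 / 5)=25995271 / 3587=7247.08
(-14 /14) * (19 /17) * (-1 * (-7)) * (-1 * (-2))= -266 /17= -15.65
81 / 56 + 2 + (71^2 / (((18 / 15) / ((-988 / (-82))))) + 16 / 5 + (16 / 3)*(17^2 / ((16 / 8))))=589982821 / 11480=51392.23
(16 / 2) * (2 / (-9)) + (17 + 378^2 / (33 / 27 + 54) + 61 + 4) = 2667.66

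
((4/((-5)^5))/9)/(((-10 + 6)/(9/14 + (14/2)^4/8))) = 16843/1575000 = 0.01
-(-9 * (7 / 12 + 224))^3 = 528494014125 / 64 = 8257718970.70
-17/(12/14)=-19.83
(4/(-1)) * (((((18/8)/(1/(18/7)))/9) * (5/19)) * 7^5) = -216090/19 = -11373.16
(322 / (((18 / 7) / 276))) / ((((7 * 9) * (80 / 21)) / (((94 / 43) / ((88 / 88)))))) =1218287 / 3870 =314.80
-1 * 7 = -7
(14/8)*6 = 21/2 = 10.50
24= 24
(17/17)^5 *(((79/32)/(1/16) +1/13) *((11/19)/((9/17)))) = 64141/1482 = 43.28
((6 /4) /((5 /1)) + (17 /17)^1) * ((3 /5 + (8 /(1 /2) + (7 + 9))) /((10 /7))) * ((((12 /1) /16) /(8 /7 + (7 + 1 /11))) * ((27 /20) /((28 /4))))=13216203 /25360000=0.52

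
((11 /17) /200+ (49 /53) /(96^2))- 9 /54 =-33905959 /207590400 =-0.16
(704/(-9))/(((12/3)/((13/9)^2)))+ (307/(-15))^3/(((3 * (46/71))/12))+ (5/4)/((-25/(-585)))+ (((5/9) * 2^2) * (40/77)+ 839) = -33632985697921/645529500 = -52101.39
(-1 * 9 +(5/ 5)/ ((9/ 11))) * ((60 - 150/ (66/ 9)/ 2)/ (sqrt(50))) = -2555 * sqrt(2)/ 66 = -54.75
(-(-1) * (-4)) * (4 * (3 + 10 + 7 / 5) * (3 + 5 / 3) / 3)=-1792 / 5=-358.40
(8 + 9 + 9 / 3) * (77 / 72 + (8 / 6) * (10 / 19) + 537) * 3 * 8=14740780 / 57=258610.18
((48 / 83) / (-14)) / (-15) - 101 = -293397 / 2905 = -101.00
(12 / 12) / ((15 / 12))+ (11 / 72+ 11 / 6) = 1003 / 360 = 2.79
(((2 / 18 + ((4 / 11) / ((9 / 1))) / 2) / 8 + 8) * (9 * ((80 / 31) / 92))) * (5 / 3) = 158725 / 47058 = 3.37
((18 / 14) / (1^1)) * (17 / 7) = 153 / 49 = 3.12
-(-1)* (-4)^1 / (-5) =4 / 5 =0.80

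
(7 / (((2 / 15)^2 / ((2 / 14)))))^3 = 11390625 / 64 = 177978.52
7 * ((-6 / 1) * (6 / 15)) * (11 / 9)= -308 / 15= -20.53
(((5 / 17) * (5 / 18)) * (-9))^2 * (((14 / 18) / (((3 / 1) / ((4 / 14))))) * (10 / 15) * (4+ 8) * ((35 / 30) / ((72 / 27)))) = 4375 / 31212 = 0.14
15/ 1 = 15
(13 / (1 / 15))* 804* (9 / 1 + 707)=112254480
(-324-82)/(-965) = 406/965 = 0.42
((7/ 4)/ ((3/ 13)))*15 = 455/ 4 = 113.75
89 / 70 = 1.27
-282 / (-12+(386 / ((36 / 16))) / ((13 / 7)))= -16497 / 4702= -3.51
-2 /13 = -0.15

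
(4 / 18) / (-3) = -2 / 27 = -0.07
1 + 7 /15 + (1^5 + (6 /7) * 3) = 529 /105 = 5.04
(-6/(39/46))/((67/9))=-828/871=-0.95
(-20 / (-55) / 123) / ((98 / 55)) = 10 / 6027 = 0.00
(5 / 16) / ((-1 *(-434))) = 5 / 6944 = 0.00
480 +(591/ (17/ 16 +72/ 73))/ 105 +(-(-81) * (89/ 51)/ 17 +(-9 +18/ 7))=1675807112/ 3457885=484.63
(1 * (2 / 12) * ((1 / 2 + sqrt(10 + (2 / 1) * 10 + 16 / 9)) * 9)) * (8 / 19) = 6 / 19 + 4 * sqrt(286) / 19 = 3.88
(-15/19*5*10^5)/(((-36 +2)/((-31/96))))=-3749.03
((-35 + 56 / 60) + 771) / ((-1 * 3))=-11054 / 45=-245.64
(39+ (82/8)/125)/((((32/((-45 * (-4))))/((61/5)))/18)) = 96552081/2000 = 48276.04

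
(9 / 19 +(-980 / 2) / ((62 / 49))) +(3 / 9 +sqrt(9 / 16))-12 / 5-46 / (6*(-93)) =-41137733 / 106020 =-388.02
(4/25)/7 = 4/175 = 0.02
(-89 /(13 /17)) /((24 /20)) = -7565 /78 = -96.99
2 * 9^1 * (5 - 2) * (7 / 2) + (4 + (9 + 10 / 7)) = 203.43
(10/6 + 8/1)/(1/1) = 9.67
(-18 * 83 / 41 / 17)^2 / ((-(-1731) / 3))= 2232036 / 280311793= 0.01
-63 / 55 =-1.15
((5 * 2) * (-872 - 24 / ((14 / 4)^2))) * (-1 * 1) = 8739.59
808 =808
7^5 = 16807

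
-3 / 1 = -3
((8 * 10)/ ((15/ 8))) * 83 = 10624/ 3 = 3541.33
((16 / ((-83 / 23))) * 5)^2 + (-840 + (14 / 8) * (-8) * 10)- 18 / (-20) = -33594199 / 68890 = -487.65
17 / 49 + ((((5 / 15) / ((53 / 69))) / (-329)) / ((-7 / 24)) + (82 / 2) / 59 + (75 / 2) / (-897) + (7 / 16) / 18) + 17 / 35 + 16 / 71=383044041893647 / 220147545814560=1.74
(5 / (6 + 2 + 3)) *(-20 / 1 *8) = -800 / 11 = -72.73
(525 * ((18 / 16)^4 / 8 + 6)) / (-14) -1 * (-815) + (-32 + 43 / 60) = 551.21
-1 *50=-50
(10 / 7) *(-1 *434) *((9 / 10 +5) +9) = -9238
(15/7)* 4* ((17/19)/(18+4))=510/1463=0.35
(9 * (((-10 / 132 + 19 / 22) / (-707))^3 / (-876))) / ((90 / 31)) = 68107 / 13906382806191645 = 0.00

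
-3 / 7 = -0.43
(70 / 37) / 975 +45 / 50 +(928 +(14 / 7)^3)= 2703899 / 2886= 936.90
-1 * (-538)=538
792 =792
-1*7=-7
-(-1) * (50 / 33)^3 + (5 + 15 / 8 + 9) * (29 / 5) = 137355971 / 1437480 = 95.55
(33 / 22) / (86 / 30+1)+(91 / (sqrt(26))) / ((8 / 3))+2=277 / 116+21*sqrt(26) / 16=9.08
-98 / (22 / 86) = -383.09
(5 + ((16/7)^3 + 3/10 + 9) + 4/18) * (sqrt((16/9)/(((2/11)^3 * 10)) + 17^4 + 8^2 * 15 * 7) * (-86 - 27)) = -184628666 * sqrt(1269430)/231525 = -898474.21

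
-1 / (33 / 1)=-1 / 33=-0.03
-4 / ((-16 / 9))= 2.25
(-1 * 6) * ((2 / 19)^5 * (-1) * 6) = 1152 / 2476099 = 0.00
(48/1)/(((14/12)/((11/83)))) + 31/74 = 252443/42994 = 5.87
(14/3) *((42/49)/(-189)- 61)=-53806/189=-284.69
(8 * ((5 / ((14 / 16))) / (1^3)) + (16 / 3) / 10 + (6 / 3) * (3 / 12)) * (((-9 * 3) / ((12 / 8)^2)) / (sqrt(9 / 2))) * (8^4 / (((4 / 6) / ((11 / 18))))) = -992900.83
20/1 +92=112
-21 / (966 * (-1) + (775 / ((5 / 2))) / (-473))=9933 / 457228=0.02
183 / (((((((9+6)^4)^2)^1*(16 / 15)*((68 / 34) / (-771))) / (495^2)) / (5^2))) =-158.08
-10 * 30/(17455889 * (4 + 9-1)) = -25/17455889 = -0.00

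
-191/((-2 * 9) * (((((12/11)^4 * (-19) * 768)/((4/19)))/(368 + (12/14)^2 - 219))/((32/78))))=-20517414247/3089915652096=-0.01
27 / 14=1.93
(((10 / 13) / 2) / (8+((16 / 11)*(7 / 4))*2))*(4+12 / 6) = 55 / 312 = 0.18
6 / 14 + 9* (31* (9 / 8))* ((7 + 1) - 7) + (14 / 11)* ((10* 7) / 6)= 608273 / 1848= 329.15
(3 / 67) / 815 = 0.00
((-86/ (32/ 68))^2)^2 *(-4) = -285541678321/ 64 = -4461588723.77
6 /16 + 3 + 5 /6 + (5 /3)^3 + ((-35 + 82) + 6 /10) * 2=112361 /1080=104.04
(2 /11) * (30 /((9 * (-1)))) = -20 /33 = -0.61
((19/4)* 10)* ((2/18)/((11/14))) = 6.72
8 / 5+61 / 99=1097 / 495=2.22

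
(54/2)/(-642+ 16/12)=-81/1922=-0.04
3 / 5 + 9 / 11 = 78 / 55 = 1.42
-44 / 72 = -11 / 18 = -0.61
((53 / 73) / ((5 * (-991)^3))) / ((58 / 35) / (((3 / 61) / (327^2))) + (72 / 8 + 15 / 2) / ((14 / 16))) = -371 / 8959384512396570102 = -0.00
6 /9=2 /3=0.67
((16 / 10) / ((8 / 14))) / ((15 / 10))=1.87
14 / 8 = 7 / 4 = 1.75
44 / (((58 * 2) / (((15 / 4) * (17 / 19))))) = 2805 / 2204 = 1.27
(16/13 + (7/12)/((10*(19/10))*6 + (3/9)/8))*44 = 276408/5083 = 54.38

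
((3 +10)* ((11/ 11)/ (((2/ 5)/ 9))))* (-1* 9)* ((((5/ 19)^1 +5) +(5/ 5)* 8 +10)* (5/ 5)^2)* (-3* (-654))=-2282914530/ 19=-120153396.32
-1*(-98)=98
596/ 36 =149/ 9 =16.56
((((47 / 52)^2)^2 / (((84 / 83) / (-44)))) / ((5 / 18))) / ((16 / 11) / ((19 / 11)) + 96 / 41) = -10411682635761 / 317324134400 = -32.81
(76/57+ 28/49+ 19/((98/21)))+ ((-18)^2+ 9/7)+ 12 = 14417/42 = 343.26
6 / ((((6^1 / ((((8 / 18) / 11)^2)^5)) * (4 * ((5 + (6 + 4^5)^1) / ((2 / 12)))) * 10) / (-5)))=-65536 / 280810634290233794148105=-0.00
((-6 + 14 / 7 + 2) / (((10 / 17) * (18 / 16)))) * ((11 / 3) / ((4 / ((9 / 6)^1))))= -187 / 45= -4.16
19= 19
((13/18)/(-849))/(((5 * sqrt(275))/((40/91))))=-4 * sqrt(11)/2941785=-0.00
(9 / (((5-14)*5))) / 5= -1 / 25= -0.04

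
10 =10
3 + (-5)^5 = -3122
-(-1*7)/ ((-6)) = -7/ 6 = -1.17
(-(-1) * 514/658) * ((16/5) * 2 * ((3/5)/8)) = 3084/8225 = 0.37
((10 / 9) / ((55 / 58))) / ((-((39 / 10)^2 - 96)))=11600 / 799821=0.01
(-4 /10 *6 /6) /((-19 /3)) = 6 /95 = 0.06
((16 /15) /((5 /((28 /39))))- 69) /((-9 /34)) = 6846818 /26325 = 260.09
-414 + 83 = -331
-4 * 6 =-24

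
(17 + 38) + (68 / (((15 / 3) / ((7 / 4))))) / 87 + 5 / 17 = 410923 / 7395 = 55.57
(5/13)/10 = 1/26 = 0.04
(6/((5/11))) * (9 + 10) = 1254/5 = 250.80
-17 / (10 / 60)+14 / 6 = -299 / 3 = -99.67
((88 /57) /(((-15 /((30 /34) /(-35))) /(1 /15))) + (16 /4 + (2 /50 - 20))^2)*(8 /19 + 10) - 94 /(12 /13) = 411220033943 /161096250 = 2552.64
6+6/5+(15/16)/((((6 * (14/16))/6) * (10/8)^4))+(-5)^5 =-2727691/875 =-3117.36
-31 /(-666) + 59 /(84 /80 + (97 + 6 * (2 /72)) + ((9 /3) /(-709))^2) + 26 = 52572153260371 /1972891582218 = 26.65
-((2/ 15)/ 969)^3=-8/ 3070754580375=-0.00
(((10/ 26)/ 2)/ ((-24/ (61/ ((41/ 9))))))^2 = 837225/ 72726784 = 0.01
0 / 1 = 0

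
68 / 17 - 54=-50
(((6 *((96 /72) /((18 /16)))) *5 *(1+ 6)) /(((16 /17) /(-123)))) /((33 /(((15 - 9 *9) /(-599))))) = -195160 /1797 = -108.60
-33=-33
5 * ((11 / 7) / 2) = 55 / 14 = 3.93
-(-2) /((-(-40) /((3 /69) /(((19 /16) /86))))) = 0.16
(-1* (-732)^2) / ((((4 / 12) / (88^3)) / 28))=-30672520445952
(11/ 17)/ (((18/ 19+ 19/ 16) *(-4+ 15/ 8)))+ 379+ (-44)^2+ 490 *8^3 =4317225513/ 17051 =253194.86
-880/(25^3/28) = -4928/3125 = -1.58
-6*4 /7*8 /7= -192 /49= -3.92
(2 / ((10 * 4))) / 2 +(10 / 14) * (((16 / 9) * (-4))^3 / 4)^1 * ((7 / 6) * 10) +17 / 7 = -457249531 / 612360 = -746.70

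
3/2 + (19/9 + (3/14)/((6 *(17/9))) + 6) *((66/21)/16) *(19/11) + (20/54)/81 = 248517061/58296672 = 4.26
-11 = -11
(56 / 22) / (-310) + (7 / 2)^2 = 83489 / 6820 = 12.24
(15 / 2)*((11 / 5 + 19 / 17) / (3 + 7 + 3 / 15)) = 705 / 289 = 2.44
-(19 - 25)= 6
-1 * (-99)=99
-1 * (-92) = 92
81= 81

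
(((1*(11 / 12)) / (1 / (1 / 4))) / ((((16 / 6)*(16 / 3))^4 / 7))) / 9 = 18711 / 4294967296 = 0.00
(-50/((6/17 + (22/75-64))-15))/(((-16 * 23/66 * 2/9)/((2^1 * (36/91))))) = -85201875/209092793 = -0.41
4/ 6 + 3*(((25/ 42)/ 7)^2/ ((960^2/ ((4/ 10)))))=354041861/ 531062784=0.67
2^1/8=1/4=0.25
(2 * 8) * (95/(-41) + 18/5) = 4208/205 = 20.53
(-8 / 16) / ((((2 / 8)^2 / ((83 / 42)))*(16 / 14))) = -83 / 6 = -13.83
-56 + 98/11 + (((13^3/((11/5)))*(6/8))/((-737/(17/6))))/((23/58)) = -40538077/745844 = -54.35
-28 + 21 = -7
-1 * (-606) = 606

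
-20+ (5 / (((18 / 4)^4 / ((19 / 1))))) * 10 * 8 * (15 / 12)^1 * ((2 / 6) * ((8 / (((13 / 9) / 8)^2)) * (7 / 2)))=271562660 / 41067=6612.67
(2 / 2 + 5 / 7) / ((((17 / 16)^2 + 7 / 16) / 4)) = 12288 / 2807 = 4.38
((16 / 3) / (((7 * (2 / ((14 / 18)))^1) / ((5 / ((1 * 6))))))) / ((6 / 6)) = 0.25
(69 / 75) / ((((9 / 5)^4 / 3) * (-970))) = -115 / 424278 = -0.00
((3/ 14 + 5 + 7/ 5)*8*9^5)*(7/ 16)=27339687/ 20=1366984.35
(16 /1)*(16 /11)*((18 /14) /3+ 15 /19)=41472 /1463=28.35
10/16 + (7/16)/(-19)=0.60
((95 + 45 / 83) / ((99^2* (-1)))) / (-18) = 3965 / 7321347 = 0.00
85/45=1.89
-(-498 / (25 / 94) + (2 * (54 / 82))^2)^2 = -6180801244997184 / 1766100625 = -3499688.05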